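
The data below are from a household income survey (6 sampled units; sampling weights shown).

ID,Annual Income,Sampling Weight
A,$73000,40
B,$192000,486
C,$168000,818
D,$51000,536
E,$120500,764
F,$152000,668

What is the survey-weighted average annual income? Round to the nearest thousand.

137000

Weighted sum = 73000×40 + 192000×486 + 168000×818 + 51000×536 + 120500×764 + 152000×668
  = 454590000
Sum of weights = 40 + 486 + 818 + 536 + 764 + 668 = 3312
Weighted mean = 454590000 / 3312 = 137255.43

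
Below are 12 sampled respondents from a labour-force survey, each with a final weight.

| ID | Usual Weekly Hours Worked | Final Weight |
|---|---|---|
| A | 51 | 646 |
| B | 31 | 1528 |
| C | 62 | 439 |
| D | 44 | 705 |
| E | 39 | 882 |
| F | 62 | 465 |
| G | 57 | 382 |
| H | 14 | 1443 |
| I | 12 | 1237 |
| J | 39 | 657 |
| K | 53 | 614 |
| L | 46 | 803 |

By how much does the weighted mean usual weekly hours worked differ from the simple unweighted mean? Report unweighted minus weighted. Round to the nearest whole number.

Unweighted sum = 51 + 31 + 62 + 44 + 39 + 62 + 57 + 14 + 12 + 39 + 53 + 46 = 510
Unweighted mean = 510 / 12 = 42.5
Weighted sum = 51×646 + 31×1528 + 62×439 + 44×705 + 39×882 + 62×465 + 57×382 + 14×1443 + 12×1237 + 39×657 + 53×614 + 46×803
  = 353703
Sum of weights = 9801
Weighted mean = 353703 / 9801 = 36.08846
Difference (unweighted minus weighted) = 6.4115396

6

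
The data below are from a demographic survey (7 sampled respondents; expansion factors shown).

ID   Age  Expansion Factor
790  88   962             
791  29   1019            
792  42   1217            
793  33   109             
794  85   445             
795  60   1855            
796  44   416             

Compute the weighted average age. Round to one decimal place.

Weighted sum = 88×962 + 29×1019 + 42×1217 + 33×109 + 85×445 + 60×1855 + 44×416
  = 336347
Sum of weights = 6023
Weighted mean = 336347 / 6023 = 55.843766

55.8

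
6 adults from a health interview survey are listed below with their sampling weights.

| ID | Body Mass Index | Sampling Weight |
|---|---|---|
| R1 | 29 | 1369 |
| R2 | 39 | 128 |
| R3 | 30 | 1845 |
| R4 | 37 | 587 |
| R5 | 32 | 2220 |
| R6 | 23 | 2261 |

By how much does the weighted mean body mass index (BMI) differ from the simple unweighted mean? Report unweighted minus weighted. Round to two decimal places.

2.56

Unweighted sum = 29 + 39 + 30 + 37 + 32 + 23 = 190
Unweighted mean = 190 / 6 = 31.666667
Weighted sum = 29×1369 + 39×128 + 30×1845 + 37×587 + 32×2220 + 23×2261
  = 244805
Sum of weights = 1369 + 128 + 1845 + 587 + 2220 + 2261 = 8410
Weighted mean = 244805 / 8410 = 29.108799
Difference (unweighted minus weighted) = 2.5578676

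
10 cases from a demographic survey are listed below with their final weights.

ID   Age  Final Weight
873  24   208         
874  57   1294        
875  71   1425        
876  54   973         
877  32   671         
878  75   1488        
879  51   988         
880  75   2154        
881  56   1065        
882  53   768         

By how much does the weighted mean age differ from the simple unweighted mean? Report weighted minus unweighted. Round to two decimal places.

6.63

Unweighted sum = 24 + 57 + 71 + 54 + 32 + 75 + 51 + 75 + 56 + 53 = 548
Unweighted mean = 548 / 10 = 54.8
Weighted sum = 24×208 + 57×1294 + 71×1425 + 54×973 + 32×671 + 75×1488 + 51×988 + 75×2154 + 56×1065 + 53×768
  = 4992 + 73758 + 101175 + 52542 + 21472 + 111600 + 50388 + 161550 + 59640 + 40704 = 677821
Sum of weights = 208 + 1294 + 1425 + 973 + 671 + 1488 + 988 + 2154 + 1065 + 768 = 11034
Weighted mean = 677821 / 11034 = 61.430216
Difference (weighted minus unweighted) = 6.6302157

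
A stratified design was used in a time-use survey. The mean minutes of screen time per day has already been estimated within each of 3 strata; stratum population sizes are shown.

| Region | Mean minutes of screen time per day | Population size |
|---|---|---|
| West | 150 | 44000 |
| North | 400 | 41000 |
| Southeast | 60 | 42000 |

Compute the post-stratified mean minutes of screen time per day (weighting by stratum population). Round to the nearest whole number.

Σ Nₕ·x̄ₕ = 25520000
Σ Nₕ = 44000 + 41000 + 42000 = 127000
Overall mean = 25520000 / 127000 = 200.94488

201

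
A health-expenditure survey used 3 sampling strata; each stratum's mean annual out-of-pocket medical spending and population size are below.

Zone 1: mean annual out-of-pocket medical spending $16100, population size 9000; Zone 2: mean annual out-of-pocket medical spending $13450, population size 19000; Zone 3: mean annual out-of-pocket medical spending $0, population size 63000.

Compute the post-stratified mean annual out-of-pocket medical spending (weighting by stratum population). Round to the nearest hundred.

4400

Σ Nₕ·x̄ₕ = 16100×9000 + 13450×19000 + 0×63000
  = 144900000 + 255550000 + 0 = 400450000
Σ Nₕ = 9000 + 19000 + 63000 = 91000
Overall mean = 400450000 / 91000 = 4400.5495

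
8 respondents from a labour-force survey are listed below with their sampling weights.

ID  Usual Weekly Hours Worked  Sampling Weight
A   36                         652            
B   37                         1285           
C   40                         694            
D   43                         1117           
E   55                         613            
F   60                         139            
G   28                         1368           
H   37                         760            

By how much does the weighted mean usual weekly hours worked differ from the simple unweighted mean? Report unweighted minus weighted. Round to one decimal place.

3.5

Unweighted sum = 36 + 37 + 40 + 43 + 55 + 60 + 28 + 37 = 336
Unweighted mean = 336 / 8 = 42
Weighted sum = 36×652 + 37×1285 + 40×694 + 43×1117 + 55×613 + 60×139 + 28×1368 + 37×760
  = 23472 + 47545 + 27760 + 48031 + 33715 + 8340 + 38304 + 28120 = 255287
Sum of weights = 652 + 1285 + 694 + 1117 + 613 + 139 + 1368 + 760 = 6628
Weighted mean = 255287 / 6628 = 38.516445
Difference (unweighted minus weighted) = 3.4835546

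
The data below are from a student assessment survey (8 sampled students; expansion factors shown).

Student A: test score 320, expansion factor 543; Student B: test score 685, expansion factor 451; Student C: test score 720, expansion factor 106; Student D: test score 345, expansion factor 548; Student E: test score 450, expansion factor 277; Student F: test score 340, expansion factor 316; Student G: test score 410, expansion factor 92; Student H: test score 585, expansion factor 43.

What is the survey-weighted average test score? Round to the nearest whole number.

439

Weighted sum = 320×543 + 685×451 + 720×106 + 345×548 + 450×277 + 340×316 + 410×92 + 585×43
  = 1043040
Sum of weights = 543 + 451 + 106 + 548 + 277 + 316 + 92 + 43 = 2376
Weighted mean = 1043040 / 2376 = 438.9899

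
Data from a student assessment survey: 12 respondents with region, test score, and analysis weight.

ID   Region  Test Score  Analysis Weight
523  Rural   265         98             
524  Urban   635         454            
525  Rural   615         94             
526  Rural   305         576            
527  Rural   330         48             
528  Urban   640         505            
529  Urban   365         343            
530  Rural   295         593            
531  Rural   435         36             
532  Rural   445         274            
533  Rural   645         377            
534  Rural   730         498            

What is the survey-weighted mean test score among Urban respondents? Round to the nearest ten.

Urban rows: 524, 528, 529
Weighted sum = 635×454 + 640×505 + 365×343
  = 736685
Sum of weights = 454 + 505 + 343 = 1302
Weighted mean = 736685 / 1302 = 565.81029

570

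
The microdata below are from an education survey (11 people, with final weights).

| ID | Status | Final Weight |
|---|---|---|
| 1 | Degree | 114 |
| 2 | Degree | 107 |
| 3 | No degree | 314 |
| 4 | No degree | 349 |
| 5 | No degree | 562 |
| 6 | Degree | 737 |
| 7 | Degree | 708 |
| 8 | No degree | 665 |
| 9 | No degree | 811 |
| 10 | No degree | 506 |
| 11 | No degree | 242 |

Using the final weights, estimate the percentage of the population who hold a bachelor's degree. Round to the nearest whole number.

Sum of weights for 'Degree' = 114 + 107 + 737 + 708 = 1666
Total weight = 5115
Weighted proportion = 1666 / 5115 = 0.3257087 → 32.57087%

33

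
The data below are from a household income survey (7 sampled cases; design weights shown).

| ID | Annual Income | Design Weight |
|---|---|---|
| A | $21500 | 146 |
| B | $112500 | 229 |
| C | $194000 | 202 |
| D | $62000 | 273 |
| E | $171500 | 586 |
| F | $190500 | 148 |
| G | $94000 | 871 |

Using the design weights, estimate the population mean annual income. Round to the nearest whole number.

120400

Weighted sum = 21500×146 + 112500×229 + 194000×202 + 62000×273 + 171500×586 + 190500×148 + 94000×871
  = 3139000 + 25762500 + 39188000 + 16926000 + 100499000 + 28194000 + 81874000 = 295582500
Sum of weights = 146 + 229 + 202 + 273 + 586 + 148 + 871 = 2455
Weighted mean = 295582500 / 2455 = 120400.2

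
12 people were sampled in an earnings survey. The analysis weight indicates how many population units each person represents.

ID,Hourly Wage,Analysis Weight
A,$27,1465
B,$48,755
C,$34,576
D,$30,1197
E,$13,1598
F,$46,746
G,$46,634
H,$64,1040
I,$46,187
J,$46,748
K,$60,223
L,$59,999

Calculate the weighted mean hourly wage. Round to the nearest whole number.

Weighted sum = 27×1465 + 48×755 + 34×576 + 30×1197 + 13×1598 + 46×746 + 46×634 + 64×1040 + 46×187 + 46×748 + 60×223 + 59×999
  = 39555 + 36240 + 19584 + 35910 + 20774 + 34316 + 29164 + 66560 + 8602 + 34408 + 13380 + 58941 = 397434
Sum of weights = 1465 + 755 + 576 + 1197 + 1598 + 746 + 634 + 1040 + 187 + 748 + 223 + 999 = 10168
Weighted mean = 397434 / 10168 = 39.086743

39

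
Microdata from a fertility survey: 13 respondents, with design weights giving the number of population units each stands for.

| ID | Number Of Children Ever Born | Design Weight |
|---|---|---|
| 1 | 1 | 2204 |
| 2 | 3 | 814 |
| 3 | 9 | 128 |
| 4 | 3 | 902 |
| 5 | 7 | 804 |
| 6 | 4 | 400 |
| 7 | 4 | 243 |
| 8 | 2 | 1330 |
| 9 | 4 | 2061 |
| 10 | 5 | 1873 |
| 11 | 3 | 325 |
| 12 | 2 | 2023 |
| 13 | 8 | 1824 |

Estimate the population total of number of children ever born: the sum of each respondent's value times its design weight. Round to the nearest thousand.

57000

Weighted total = 56586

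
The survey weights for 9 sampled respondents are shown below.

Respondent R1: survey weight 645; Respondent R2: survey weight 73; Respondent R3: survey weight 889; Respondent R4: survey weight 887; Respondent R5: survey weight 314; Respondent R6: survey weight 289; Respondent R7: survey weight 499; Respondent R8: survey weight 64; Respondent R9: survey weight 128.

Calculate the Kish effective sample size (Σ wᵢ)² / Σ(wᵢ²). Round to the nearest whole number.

6

Σ wᵢ = 645 + 73 + 889 + 887 + 314 + 289 + 499 + 64 + 128 = 3788
Σ wᵢ² = 416025 + 5329 + 790321 + 786769 + 98596 + 83521 + 249001 + 4096 + 16384 = 2450042
n_eff = 3788² / 2450042 = 14348944 / 2450042 = 5.8566114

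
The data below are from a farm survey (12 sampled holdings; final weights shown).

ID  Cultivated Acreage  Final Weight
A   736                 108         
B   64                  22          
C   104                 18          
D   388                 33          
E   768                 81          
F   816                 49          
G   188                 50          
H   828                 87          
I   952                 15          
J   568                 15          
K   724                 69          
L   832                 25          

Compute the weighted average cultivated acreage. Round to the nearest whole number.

652

Weighted sum = 736×108 + 64×22 + 104×18 + 388×33 + 768×81 + 816×49 + 188×50 + 828×87 + 952×15 + 568×15 + 724×69 + 832×25
  = 372756
Sum of weights = 108 + 22 + 18 + 33 + 81 + 49 + 50 + 87 + 15 + 15 + 69 + 25 = 572
Weighted mean = 372756 / 572 = 651.67133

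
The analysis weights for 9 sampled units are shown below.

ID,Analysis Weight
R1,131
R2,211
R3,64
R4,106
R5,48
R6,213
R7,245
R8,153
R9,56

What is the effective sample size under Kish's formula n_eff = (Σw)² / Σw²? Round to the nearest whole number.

7

Σ wᵢ = 131 + 211 + 64 + 106 + 48 + 213 + 245 + 153 + 56 = 1227
Σ wᵢ² = 17161 + 44521 + 4096 + 11236 + 2304 + 45369 + 60025 + 23409 + 3136 = 211257
n_eff = 1227² / 211257 = 1505529 / 211257 = 7.1265284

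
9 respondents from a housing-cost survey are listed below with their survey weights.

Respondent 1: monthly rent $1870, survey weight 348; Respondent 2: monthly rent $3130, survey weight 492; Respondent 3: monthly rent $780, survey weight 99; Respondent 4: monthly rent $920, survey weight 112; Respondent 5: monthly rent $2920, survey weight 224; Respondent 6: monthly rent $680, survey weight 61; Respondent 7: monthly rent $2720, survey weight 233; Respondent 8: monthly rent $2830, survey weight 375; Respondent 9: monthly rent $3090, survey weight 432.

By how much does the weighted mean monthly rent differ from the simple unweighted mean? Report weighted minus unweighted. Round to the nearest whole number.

461

Unweighted sum = 1870 + 3130 + 780 + 920 + 2920 + 680 + 2720 + 2830 + 3090 = 18940
Unweighted mean = 18940 / 9 = 2104.4444
Weighted sum = 1870×348 + 3130×492 + 780×99 + 920×112 + 2920×224 + 680×61 + 2720×233 + 2830×375 + 3090×432
  = 650760 + 1539960 + 77220 + 103040 + 654080 + 41480 + 633760 + 1061250 + 1334880 = 6096430
Sum of weights = 348 + 492 + 99 + 112 + 224 + 61 + 233 + 375 + 432 = 2376
Weighted mean = 6096430 / 2376 = 2565.8375
Difference (weighted minus unweighted) = 461.3931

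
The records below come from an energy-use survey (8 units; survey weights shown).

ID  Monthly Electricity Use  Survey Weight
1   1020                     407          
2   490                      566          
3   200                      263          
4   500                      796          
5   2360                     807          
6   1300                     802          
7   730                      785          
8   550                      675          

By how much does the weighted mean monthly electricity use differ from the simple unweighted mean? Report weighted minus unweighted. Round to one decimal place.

93.2

Unweighted sum = 7150
Unweighted mean = 7150 / 8 = 893.75
Weighted sum = 1020×407 + 490×566 + 200×263 + 500×796 + 2360×807 + 1300×802 + 730×785 + 550×675
  = 5034500
Sum of weights = 407 + 566 + 263 + 796 + 807 + 802 + 785 + 675 = 5101
Weighted mean = 5034500 / 5101 = 986.96334
Difference (weighted minus unweighted) = 93.213341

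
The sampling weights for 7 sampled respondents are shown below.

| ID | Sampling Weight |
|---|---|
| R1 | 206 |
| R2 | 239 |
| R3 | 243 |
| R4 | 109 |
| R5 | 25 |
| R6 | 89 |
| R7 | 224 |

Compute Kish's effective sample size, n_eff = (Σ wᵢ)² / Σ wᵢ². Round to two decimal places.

Σ wᵢ = 206 + 239 + 243 + 109 + 25 + 89 + 224 = 1135
Σ wᵢ² = 42436 + 57121 + 59049 + 11881 + 625 + 7921 + 50176 = 229209
n_eff = 1135² / 229209 = 1288225 / 229209 = 5.6203072

5.62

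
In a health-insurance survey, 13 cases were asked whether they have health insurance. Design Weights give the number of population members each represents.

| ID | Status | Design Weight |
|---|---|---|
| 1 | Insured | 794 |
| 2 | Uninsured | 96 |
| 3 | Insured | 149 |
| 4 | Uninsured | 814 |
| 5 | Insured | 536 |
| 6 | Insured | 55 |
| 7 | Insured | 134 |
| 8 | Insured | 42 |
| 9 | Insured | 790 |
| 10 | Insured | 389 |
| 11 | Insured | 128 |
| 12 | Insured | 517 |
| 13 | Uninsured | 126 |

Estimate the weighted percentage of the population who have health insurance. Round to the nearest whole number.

77

Sum of weights for 'Insured' = 794 + 149 + 536 + 55 + 134 + 42 + 790 + 389 + 128 + 517 = 3534
Total weight = 4570
Weighted proportion = 3534 / 4570 = 0.77330416 → 77.330416%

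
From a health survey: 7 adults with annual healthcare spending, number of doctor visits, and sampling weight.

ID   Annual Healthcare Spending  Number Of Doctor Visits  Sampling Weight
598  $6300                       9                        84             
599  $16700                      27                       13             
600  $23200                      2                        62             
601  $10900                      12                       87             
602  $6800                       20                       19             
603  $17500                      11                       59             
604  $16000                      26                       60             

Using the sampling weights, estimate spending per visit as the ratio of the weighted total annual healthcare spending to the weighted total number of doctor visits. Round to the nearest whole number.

Σ wᵢ·y = 5254700
Σ wᵢ·x = 9×84 + 27×13 + 2×62 + 12×87 + 20×19 + 11×59 + 26×60
  = 756 + 351 + 124 + 1044 + 380 + 649 + 1560 = 4864
Ratio = 5254700 / 4864 = 1080.3248

1080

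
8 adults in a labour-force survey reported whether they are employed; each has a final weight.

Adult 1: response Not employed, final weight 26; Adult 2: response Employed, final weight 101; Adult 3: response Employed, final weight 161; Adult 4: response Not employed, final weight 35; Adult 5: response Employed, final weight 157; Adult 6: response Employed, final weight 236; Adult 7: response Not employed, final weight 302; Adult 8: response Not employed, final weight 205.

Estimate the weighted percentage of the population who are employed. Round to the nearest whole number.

Sum of weights for 'Employed' = 101 + 161 + 157 + 236 = 655
Total weight = 1223
Weighted proportion = 655 / 1223 = 0.53556827 → 53.556827%

54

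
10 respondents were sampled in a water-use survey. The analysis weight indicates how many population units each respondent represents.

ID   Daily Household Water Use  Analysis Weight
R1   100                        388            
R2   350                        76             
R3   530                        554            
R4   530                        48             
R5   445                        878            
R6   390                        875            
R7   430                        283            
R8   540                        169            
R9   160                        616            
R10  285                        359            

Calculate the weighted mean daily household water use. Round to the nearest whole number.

Weighted sum = 1530245
Sum of weights = 388 + 76 + 554 + 48 + 878 + 875 + 283 + 169 + 616 + 359 = 4246
Weighted mean = 1530245 / 4246 = 360.39684

360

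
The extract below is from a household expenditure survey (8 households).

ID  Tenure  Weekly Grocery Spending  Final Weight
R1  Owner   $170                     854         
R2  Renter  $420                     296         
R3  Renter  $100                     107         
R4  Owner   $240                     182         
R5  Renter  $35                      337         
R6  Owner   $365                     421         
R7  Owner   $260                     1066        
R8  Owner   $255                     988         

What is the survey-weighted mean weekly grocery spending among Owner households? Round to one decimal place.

Owner rows: R1, R4, R6, R7, R8
Weighted sum = 871625
Sum of weights = 854 + 182 + 421 + 1066 + 988 = 3511
Weighted mean = 871625 / 3511 = 248.25548

248.3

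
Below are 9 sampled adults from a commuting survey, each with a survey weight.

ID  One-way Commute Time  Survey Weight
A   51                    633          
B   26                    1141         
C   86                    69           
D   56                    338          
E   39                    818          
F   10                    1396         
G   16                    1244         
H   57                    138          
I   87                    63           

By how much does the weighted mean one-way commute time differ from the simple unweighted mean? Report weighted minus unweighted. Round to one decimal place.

Unweighted sum = 51 + 26 + 86 + 56 + 39 + 10 + 16 + 57 + 87 = 428
Unweighted mean = 428 / 9 = 47.555556
Weighted sum = 51×633 + 26×1141 + 86×69 + 56×338 + 39×818 + 10×1396 + 16×1244 + 57×138 + 87×63
  = 32283 + 29666 + 5934 + 18928 + 31902 + 13960 + 19904 + 7866 + 5481 = 165924
Sum of weights = 633 + 1141 + 69 + 338 + 818 + 1396 + 1244 + 138 + 63 = 5840
Weighted mean = 165924 / 5840 = 28.411644
Difference (weighted minus unweighted) = -19.143912

-19.1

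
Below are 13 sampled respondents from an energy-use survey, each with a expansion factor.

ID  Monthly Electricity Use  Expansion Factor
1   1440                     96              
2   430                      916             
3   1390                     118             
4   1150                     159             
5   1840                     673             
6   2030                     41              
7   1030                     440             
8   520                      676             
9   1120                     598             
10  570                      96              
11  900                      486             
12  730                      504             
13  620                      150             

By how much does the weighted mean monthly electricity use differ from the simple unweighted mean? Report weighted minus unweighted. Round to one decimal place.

-124.8

Unweighted sum = 13770
Unweighted mean = 13770 / 13 = 1059.2308
Weighted sum = 4628060
Sum of weights = 4953
Weighted mean = 4628060 / 4953 = 934.39532
Difference (weighted minus unweighted) = -124.83545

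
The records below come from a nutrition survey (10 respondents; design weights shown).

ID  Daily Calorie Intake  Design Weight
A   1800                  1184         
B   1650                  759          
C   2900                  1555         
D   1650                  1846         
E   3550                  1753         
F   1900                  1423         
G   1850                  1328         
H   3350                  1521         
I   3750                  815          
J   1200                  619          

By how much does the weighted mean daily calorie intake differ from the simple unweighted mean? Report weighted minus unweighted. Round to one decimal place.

78.3

Unweighted sum = 1800 + 1650 + 2900 + 1650 + 3550 + 1900 + 1850 + 3350 + 3750 + 1200 = 23600
Unweighted mean = 23600 / 10 = 2360
Weighted sum = 1800×1184 + 1650×759 + 2900×1555 + 1650×1846 + 3550×1753 + 1900×1423 + 1850×1328 + 3350×1521 + 3750×815 + 1200×619
  = 31217000
Sum of weights = 1184 + 759 + 1555 + 1846 + 1753 + 1423 + 1328 + 1521 + 815 + 619 = 12803
Weighted mean = 31217000 / 12803 = 2438.2567
Difference (weighted minus unweighted) = 78.256659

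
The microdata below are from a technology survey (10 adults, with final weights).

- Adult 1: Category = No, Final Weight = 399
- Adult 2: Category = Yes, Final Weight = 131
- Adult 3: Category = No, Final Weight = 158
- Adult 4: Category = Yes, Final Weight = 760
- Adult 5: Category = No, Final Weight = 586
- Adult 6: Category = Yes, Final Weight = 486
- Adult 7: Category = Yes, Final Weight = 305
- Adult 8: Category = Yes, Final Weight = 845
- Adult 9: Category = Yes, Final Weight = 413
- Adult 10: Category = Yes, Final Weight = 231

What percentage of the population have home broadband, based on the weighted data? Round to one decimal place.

73.5

Sum of weights for 'Yes' = 131 + 760 + 486 + 305 + 845 + 413 + 231 = 3171
Total weight = 399 + 131 + 158 + 760 + 586 + 486 + 305 + 845 + 413 + 231 = 4314
Weighted proportion = 3171 / 4314 = 0.73504868 → 73.504868%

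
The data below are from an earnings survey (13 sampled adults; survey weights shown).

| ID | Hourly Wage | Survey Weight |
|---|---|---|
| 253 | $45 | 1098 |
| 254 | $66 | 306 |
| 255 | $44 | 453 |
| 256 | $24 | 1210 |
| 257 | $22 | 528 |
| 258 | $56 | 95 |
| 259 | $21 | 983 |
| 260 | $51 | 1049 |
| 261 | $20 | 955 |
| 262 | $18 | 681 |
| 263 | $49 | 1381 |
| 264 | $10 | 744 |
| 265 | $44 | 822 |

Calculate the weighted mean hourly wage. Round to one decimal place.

34.2

Weighted sum = 352291
Sum of weights = 10305
Weighted mean = 352291 / 10305 = 34.186414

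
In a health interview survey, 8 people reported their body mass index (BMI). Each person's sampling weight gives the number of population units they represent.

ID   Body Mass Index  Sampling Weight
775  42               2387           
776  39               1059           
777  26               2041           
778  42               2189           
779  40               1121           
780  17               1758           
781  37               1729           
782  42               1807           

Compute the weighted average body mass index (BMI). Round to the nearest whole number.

36

Weighted sum = 42×2387 + 39×1059 + 26×2041 + 42×2189 + 40×1121 + 17×1758 + 37×1729 + 42×1807
  = 100254 + 41301 + 53066 + 91938 + 44840 + 29886 + 63973 + 75894 = 501152
Sum of weights = 2387 + 1059 + 2041 + 2189 + 1121 + 1758 + 1729 + 1807 = 14091
Weighted mean = 501152 / 14091 = 35.565396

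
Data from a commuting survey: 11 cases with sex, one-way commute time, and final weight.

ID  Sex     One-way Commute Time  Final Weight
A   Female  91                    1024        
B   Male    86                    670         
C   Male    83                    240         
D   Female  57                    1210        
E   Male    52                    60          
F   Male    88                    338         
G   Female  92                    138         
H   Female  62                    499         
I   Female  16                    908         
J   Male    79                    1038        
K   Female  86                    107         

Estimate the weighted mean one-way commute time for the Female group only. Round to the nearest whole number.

59

Female rows: A, D, G, H, I, K
Weighted sum = 91×1024 + 57×1210 + 92×138 + 62×499 + 16×908 + 86×107
  = 93184 + 68970 + 12696 + 30938 + 14528 + 9202 = 229518
Sum of weights = 1024 + 1210 + 138 + 499 + 908 + 107 = 3886
Weighted mean = 229518 / 3886 = 59.06279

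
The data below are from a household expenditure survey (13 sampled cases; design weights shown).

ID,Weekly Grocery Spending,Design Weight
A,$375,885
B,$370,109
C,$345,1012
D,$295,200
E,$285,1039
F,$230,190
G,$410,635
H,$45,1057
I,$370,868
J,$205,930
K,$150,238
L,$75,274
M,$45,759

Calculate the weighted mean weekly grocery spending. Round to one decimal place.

247.7

Weighted sum = 2030290
Sum of weights = 8196
Weighted mean = 2030290 / 8196 = 247.71718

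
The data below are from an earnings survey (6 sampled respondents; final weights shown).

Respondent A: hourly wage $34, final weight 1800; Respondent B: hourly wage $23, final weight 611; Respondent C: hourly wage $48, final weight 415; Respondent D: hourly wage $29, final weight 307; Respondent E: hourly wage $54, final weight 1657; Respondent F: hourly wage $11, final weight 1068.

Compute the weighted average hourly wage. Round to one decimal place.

Weighted sum = 34×1800 + 23×611 + 48×415 + 29×307 + 54×1657 + 11×1068
  = 205302
Sum of weights = 1800 + 611 + 415 + 307 + 1657 + 1068 = 5858
Weighted mean = 205302 / 5858 = 35.046432

35.0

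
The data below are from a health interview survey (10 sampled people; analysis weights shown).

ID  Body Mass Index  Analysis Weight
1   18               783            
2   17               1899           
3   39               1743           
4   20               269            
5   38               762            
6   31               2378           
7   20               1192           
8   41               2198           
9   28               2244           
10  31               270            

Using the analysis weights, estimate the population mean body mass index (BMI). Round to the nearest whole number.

30

Weighted sum = 18×783 + 17×1899 + 39×1743 + 20×269 + 38×762 + 31×2378 + 20×1192 + 41×2198 + 28×2244 + 31×270
  = 407568
Sum of weights = 13738
Weighted mean = 407568 / 13738 = 29.6672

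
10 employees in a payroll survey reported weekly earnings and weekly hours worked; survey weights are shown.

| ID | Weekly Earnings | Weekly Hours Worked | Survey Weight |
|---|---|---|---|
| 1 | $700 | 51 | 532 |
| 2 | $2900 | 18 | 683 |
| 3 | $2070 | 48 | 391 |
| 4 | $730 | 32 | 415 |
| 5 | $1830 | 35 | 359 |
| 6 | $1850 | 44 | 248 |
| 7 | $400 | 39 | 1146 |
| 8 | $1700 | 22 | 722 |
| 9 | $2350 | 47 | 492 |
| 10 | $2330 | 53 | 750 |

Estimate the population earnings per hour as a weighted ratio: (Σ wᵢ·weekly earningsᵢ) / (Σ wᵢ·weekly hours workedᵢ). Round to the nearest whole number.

42

Σ wᵢ·y = 9170690
Σ wᵢ·x = 51×532 + 18×683 + 48×391 + 32×415 + 35×359 + 44×248 + 39×1146 + 22×722 + 47×492 + 53×750
  = 218403
Ratio = 9170690 / 218403 = 41.989762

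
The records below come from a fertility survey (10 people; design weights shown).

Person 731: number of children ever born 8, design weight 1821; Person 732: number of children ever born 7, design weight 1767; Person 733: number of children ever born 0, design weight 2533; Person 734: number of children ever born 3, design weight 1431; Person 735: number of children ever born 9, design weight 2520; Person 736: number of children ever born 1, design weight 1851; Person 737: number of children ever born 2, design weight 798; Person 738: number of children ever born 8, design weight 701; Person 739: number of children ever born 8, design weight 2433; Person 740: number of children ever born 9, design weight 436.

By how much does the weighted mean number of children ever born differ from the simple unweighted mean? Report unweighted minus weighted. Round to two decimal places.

0.20

Unweighted sum = 8 + 7 + 0 + 3 + 9 + 1 + 2 + 8 + 8 + 9 = 55
Unweighted mean = 55 / 10 = 5.5
Weighted sum = 8×1821 + 7×1767 + 0×2533 + 3×1431 + 9×2520 + 1×1851 + 2×798 + 8×701 + 8×2433 + 9×436
  = 14568 + 12369 + 0 + 4293 + 22680 + 1851 + 1596 + 5608 + 19464 + 3924 = 86353
Sum of weights = 1821 + 1767 + 2533 + 1431 + 2520 + 1851 + 798 + 701 + 2433 + 436 = 16291
Weighted mean = 86353 / 16291 = 5.3006568
Difference (unweighted minus weighted) = 0.1993432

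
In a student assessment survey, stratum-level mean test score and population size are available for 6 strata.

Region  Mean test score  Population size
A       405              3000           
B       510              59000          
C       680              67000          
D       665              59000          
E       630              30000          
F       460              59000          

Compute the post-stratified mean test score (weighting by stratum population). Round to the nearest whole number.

Σ Nₕ·x̄ₕ = 405×3000 + 510×59000 + 680×67000 + 665×59000 + 630×30000 + 460×59000
  = 162140000
Σ Nₕ = 277000
Overall mean = 162140000 / 277000 = 585.34296

585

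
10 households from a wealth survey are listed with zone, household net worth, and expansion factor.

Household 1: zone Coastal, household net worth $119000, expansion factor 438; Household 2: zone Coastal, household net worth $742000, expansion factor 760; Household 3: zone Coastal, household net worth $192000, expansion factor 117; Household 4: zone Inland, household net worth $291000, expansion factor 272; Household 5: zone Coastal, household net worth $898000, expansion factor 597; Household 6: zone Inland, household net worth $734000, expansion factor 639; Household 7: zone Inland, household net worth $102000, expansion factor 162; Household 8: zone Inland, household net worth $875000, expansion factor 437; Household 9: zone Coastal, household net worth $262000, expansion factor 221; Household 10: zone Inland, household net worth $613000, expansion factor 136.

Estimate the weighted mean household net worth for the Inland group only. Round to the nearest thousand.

626000

Inland rows: 4, 6, 7, 8, 10
Weighted sum = 291000×272 + 734000×639 + 102000×162 + 875000×437 + 613000×136
  = 79152000 + 469026000 + 16524000 + 382375000 + 83368000 = 1030445000
Sum of weights = 272 + 639 + 162 + 437 + 136 = 1646
Weighted mean = 1030445000 / 1646 = 626029.77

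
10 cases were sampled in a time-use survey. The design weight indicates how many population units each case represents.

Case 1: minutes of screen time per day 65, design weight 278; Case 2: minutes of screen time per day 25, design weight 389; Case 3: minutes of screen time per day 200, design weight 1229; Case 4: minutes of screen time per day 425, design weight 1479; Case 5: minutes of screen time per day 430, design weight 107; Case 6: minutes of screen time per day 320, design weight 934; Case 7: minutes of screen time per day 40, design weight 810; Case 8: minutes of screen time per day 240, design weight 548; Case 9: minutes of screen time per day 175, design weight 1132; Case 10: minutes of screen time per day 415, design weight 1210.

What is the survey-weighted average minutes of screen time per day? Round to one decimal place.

Weighted sum = 65×278 + 25×389 + 200×1229 + 425×1479 + 430×107 + 320×934 + 40×810 + 240×548 + 175×1132 + 415×1210
  = 18070 + 9725 + 245800 + 628575 + 46010 + 298880 + 32400 + 131520 + 198100 + 502150 = 2111230
Sum of weights = 278 + 389 + 1229 + 1479 + 107 + 934 + 810 + 548 + 1132 + 1210 = 8116
Weighted mean = 2111230 / 8116 = 260.13184

260.1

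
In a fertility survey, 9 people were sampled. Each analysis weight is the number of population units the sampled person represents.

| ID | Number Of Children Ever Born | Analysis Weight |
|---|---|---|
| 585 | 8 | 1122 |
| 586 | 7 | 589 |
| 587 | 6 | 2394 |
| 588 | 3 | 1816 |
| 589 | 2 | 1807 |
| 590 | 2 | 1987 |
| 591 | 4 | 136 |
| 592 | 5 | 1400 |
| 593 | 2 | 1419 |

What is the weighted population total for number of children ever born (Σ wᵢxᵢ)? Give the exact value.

Weighted total = 8×1122 + 7×589 + 6×2394 + 3×1816 + 2×1807 + 2×1987 + 4×136 + 5×1400 + 2×1419
  = 8976 + 4123 + 14364 + 5448 + 3614 + 3974 + 544 + 7000 + 2838 = 50881

50881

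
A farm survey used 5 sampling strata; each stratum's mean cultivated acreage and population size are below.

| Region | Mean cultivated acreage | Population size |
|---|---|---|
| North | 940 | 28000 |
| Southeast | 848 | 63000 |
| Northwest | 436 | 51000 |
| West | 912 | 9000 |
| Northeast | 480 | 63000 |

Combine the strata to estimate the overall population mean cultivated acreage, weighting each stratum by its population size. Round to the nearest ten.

660

Σ Nₕ·x̄ₕ = 940×28000 + 848×63000 + 436×51000 + 912×9000 + 480×63000
  = 26320000 + 53424000 + 22236000 + 8208000 + 30240000 = 140428000
Σ Nₕ = 28000 + 63000 + 51000 + 9000 + 63000 = 214000
Overall mean = 140428000 / 214000 = 656.20561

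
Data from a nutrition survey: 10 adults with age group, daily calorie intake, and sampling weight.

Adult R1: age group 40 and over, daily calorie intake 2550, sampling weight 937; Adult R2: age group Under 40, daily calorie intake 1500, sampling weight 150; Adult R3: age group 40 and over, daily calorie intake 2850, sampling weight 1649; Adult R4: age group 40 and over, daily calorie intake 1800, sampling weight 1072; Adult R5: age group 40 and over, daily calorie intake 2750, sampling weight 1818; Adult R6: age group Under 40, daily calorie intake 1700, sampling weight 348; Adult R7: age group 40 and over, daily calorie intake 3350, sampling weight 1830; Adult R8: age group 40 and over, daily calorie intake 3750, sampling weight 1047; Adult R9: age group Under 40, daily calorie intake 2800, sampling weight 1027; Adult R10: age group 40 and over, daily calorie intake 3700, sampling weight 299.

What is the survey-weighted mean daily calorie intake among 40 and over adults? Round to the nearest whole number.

40 and over rows: R1, R3, R4, R5, R7, R8, R10
Weighted sum = 2550×937 + 2850×1649 + 1800×1072 + 2750×1818 + 3350×1830 + 3750×1047 + 3700×299
  = 2389350 + 4699650 + 1929600 + 4999500 + 6130500 + 3926250 + 1106300 = 25181150
Sum of weights = 937 + 1649 + 1072 + 1818 + 1830 + 1047 + 299 = 8652
Weighted mean = 25181150 / 8652 = 2910.4427

2910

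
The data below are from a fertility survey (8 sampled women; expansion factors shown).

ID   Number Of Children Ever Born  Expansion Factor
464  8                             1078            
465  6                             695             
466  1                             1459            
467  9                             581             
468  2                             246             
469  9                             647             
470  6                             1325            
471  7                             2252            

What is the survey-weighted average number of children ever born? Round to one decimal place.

6.0

Weighted sum = 8×1078 + 6×695 + 1×1459 + 9×581 + 2×246 + 9×647 + 6×1325 + 7×2252
  = 8624 + 4170 + 1459 + 5229 + 492 + 5823 + 7950 + 15764 = 49511
Sum of weights = 8283
Weighted mean = 49511 / 8283 = 5.9774236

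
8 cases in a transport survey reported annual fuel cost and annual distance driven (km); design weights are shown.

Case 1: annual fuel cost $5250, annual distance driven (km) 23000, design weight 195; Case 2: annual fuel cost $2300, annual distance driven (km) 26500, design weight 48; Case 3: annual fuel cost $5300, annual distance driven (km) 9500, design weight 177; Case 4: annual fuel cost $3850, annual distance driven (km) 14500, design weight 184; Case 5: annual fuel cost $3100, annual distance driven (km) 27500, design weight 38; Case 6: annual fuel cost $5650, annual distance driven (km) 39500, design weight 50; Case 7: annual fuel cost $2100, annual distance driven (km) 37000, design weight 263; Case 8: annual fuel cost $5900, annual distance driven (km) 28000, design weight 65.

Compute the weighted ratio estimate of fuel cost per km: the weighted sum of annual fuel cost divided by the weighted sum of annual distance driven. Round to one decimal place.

Σ wᵢ·y = 5250×195 + 2300×48 + 5300×177 + 3850×184 + 3100×38 + 5650×50 + 2100×263 + 5900×65
  = 1023750 + 110400 + 938100 + 708400 + 117800 + 282500 + 552300 + 383500 = 4116750
Σ wᵢ·x = 24677500
Ratio = 4116750 / 24677500 = 0.166822

0.2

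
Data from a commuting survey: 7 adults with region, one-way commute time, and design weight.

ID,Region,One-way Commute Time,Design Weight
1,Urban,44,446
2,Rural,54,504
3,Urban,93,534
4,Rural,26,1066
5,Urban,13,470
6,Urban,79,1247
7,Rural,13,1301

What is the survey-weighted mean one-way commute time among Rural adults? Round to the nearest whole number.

25

Rural rows: 2, 4, 7
Weighted sum = 54×504 + 26×1066 + 13×1301
  = 27216 + 27716 + 16913 = 71845
Sum of weights = 504 + 1066 + 1301 = 2871
Weighted mean = 71845 / 2871 = 25.024382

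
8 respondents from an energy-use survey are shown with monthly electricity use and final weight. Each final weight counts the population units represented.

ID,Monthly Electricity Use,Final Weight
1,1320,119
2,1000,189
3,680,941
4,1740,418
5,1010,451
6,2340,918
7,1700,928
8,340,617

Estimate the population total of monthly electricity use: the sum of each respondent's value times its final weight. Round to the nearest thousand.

6104000

Weighted total = 1320×119 + 1000×189 + 680×941 + 1740×418 + 1010×451 + 2340×918 + 1700×928 + 340×617
  = 157080 + 189000 + 639880 + 727320 + 455510 + 2148120 + 1577600 + 209780 = 6104290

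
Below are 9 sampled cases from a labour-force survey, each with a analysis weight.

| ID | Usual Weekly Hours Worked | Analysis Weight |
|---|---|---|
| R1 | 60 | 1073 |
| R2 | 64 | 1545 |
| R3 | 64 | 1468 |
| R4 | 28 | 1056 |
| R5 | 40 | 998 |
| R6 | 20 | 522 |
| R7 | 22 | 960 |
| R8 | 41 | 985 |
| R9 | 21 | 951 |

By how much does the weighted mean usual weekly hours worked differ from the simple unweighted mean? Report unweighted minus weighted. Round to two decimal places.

-3.80

Unweighted sum = 60 + 64 + 64 + 28 + 40 + 20 + 22 + 41 + 21 = 360
Unweighted mean = 360 / 9 = 40
Weighted sum = 60×1073 + 64×1545 + 64×1468 + 28×1056 + 40×998 + 20×522 + 22×960 + 41×985 + 21×951
  = 64380 + 98880 + 93952 + 29568 + 39920 + 10440 + 21120 + 40385 + 19971 = 418616
Sum of weights = 1073 + 1545 + 1468 + 1056 + 998 + 522 + 960 + 985 + 951 = 9558
Weighted mean = 418616 / 9558 = 43.797447
Difference (unweighted minus weighted) = -3.7974472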